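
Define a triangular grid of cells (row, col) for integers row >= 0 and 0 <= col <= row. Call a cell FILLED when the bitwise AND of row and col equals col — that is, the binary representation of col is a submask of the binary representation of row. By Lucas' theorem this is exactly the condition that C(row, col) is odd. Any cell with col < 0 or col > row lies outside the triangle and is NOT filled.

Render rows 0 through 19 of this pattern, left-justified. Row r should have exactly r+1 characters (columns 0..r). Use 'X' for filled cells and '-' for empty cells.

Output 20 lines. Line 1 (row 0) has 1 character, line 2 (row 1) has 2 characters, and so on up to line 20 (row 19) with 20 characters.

Answer: X
XX
X-X
XXXX
X---X
XX--XX
X-X-X-X
XXXXXXXX
X-------X
XX------XX
X-X-----X-X
XXXX----XXXX
X---X---X---X
XX--XX--XX--XX
X-X-X-X-X-X-X-X
XXXXXXXXXXXXXXXX
X---------------X
XX--------------XX
X-X-------------X-X
XXXX------------XXXX

Derivation:
r0=0: X
r1=1: XX
r2=10: X-X
r3=11: XXXX
r4=100: X---X
r5=101: XX--XX
r6=110: X-X-X-X
r7=111: XXXXXXXX
r8=1000: X-------X
r9=1001: XX------XX
r10=1010: X-X-----X-X
r11=1011: XXXX----XXXX
r12=1100: X---X---X---X
r13=1101: XX--XX--XX--XX
r14=1110: X-X-X-X-X-X-X-X
r15=1111: XXXXXXXXXXXXXXXX
r16=10000: X---------------X
r17=10001: XX--------------XX
r18=10010: X-X-------------X-X
r19=10011: XXXX------------XXXX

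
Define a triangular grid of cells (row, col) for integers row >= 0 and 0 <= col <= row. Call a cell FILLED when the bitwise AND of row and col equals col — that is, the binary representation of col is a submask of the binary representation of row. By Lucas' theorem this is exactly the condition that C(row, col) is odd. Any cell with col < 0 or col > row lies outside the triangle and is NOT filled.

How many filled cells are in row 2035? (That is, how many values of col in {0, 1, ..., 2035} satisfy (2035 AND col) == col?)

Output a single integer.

2035 in binary = 11111110011
popcount(2035) = number of 1-bits in 11111110011 = 9
A col c satisfies (2035 AND c) == c iff every set bit of c is also set in 2035; each of the 9 set bits of 2035 can independently be on or off in c.
count = 2^9 = 512

Answer: 512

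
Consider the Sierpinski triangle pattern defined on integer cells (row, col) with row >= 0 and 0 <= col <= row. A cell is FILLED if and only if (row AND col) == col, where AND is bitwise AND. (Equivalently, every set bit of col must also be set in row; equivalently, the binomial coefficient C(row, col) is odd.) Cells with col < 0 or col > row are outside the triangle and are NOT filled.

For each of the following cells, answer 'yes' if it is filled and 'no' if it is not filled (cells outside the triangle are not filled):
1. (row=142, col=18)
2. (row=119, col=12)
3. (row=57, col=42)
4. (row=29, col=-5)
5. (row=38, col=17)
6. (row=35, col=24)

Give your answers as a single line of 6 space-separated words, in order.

(142,18): row=0b10001110, col=0b10010, row AND col = 0b10 = 2; 2 != 18 -> empty
(119,12): row=0b1110111, col=0b1100, row AND col = 0b100 = 4; 4 != 12 -> empty
(57,42): row=0b111001, col=0b101010, row AND col = 0b101000 = 40; 40 != 42 -> empty
(29,-5): col outside [0, 29] -> not filled
(38,17): row=0b100110, col=0b10001, row AND col = 0b0 = 0; 0 != 17 -> empty
(35,24): row=0b100011, col=0b11000, row AND col = 0b0 = 0; 0 != 24 -> empty

Answer: no no no no no no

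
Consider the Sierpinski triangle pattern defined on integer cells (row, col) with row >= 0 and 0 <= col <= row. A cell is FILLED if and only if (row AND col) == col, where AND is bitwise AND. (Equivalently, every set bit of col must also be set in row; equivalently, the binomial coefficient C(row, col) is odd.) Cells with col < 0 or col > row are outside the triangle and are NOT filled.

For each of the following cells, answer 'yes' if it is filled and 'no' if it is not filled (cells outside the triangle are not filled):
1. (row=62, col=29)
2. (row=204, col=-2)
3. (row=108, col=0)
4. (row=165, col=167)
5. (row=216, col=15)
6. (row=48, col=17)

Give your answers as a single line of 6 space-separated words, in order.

(62,29): row=0b111110, col=0b11101, row AND col = 0b11100 = 28; 28 != 29 -> empty
(204,-2): col outside [0, 204] -> not filled
(108,0): row=0b1101100, col=0b0, row AND col = 0b0 = 0; 0 == 0 -> filled
(165,167): col outside [0, 165] -> not filled
(216,15): row=0b11011000, col=0b1111, row AND col = 0b1000 = 8; 8 != 15 -> empty
(48,17): row=0b110000, col=0b10001, row AND col = 0b10000 = 16; 16 != 17 -> empty

Answer: no no yes no no no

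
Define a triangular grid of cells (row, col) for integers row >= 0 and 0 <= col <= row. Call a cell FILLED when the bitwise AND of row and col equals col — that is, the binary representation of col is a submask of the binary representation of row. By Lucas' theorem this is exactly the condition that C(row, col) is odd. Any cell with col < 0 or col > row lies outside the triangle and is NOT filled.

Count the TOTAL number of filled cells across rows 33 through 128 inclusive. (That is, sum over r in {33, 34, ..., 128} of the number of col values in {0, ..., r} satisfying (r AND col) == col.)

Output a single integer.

r33=100001 pc2: +4 =4
r34=100010 pc2: +4 =8
r35=100011 pc3: +8 =16
r36=100100 pc2: +4 =20
r37=100101 pc3: +8 =28
r38=100110 pc3: +8 =36
r39=100111 pc4: +16 =52
r40=101000 pc2: +4 =56
r41=101001 pc3: +8 =64
r42=101010 pc3: +8 =72
r43=101011 pc4: +16 =88
r44=101100 pc3: +8 =96
r45=101101 pc4: +16 =112
r46=101110 pc4: +16 =128
r47=101111 pc5: +32 =160
r48=110000 pc2: +4 =164
r49=110001 pc3: +8 =172
r50=110010 pc3: +8 =180
r51=110011 pc4: +16 =196
r52=110100 pc3: +8 =204
r53=110101 pc4: +16 =220
r54=110110 pc4: +16 =236
r55=110111 pc5: +32 =268
r56=111000 pc3: +8 =276
r57=111001 pc4: +16 =292
r58=111010 pc4: +16 =308
r59=111011 pc5: +32 =340
r60=111100 pc4: +16 =356
r61=111101 pc5: +32 =388
r62=111110 pc5: +32 =420
r63=111111 pc6: +64 =484
r64=1000000 pc1: +2 =486
r65=1000001 pc2: +4 =490
r66=1000010 pc2: +4 =494
r67=1000011 pc3: +8 =502
r68=1000100 pc2: +4 =506
r69=1000101 pc3: +8 =514
r70=1000110 pc3: +8 =522
r71=1000111 pc4: +16 =538
r72=1001000 pc2: +4 =542
r73=1001001 pc3: +8 =550
r74=1001010 pc3: +8 =558
r75=1001011 pc4: +16 =574
r76=1001100 pc3: +8 =582
r77=1001101 pc4: +16 =598
r78=1001110 pc4: +16 =614
r79=1001111 pc5: +32 =646
r80=1010000 pc2: +4 =650
r81=1010001 pc3: +8 =658
r82=1010010 pc3: +8 =666
r83=1010011 pc4: +16 =682
r84=1010100 pc3: +8 =690
r85=1010101 pc4: +16 =706
r86=1010110 pc4: +16 =722
r87=1010111 pc5: +32 =754
r88=1011000 pc3: +8 =762
r89=1011001 pc4: +16 =778
r90=1011010 pc4: +16 =794
r91=1011011 pc5: +32 =826
r92=1011100 pc4: +16 =842
r93=1011101 pc5: +32 =874
r94=1011110 pc5: +32 =906
r95=1011111 pc6: +64 =970
r96=1100000 pc2: +4 =974
r97=1100001 pc3: +8 =982
r98=1100010 pc3: +8 =990
r99=1100011 pc4: +16 =1006
r100=1100100 pc3: +8 =1014
r101=1100101 pc4: +16 =1030
r102=1100110 pc4: +16 =1046
r103=1100111 pc5: +32 =1078
r104=1101000 pc3: +8 =1086
r105=1101001 pc4: +16 =1102
r106=1101010 pc4: +16 =1118
r107=1101011 pc5: +32 =1150
r108=1101100 pc4: +16 =1166
r109=1101101 pc5: +32 =1198
r110=1101110 pc5: +32 =1230
r111=1101111 pc6: +64 =1294
r112=1110000 pc3: +8 =1302
r113=1110001 pc4: +16 =1318
r114=1110010 pc4: +16 =1334
r115=1110011 pc5: +32 =1366
r116=1110100 pc4: +16 =1382
r117=1110101 pc5: +32 =1414
r118=1110110 pc5: +32 =1446
r119=1110111 pc6: +64 =1510
r120=1111000 pc4: +16 =1526
r121=1111001 pc5: +32 =1558
r122=1111010 pc5: +32 =1590
r123=1111011 pc6: +64 =1654
r124=1111100 pc5: +32 =1686
r125=1111101 pc6: +64 =1750
r126=1111110 pc6: +64 =1814
r127=1111111 pc7: +128 =1942
r128=10000000 pc1: +2 =1944

Answer: 1944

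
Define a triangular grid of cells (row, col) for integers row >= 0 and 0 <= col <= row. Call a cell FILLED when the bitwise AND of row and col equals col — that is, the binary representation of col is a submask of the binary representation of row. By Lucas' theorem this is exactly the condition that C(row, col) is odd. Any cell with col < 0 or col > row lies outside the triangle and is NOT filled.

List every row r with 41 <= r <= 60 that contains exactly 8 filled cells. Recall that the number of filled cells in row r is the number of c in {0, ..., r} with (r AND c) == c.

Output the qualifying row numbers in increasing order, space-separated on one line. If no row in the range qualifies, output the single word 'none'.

Answer: 41 42 44 49 50 52 56

Derivation:
Row r has 2^popcount(r) filled cells, so we need popcount(r) = log2(8) = 3.
Scan r = 41..60 and keep those with exactly 3 one-bits:
r=41=101001 popcount=3 -> KEEP
r=42=101010 popcount=3 -> KEEP
r=43=101011 popcount=4 -> skip
r=44=101100 popcount=3 -> KEEP
r=45=101101 popcount=4 -> skip
r=46=101110 popcount=4 -> skip
r=47=101111 popcount=5 -> skip
r=48=110000 popcount=2 -> skip
r=49=110001 popcount=3 -> KEEP
r=50=110010 popcount=3 -> KEEP
r=51=110011 popcount=4 -> skip
r=52=110100 popcount=3 -> KEEP
r=53=110101 popcount=4 -> skip
r=54=110110 popcount=4 -> skip
r=55=110111 popcount=5 -> skip
r=56=111000 popcount=3 -> KEEP
r=57=111001 popcount=4 -> skip
r=58=111010 popcount=4 -> skip
r=59=111011 popcount=5 -> skip
r=60=111100 popcount=4 -> skip
Kept rows: 41 42 44 49 50 52 56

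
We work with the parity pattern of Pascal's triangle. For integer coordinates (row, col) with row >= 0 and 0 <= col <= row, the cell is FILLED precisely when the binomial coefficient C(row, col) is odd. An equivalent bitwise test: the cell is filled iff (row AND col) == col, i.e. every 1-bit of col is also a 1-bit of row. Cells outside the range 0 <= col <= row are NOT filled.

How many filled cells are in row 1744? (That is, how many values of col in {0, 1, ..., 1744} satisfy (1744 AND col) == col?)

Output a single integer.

Answer: 32

Derivation:
1744 in binary = 11011010000
popcount(1744) = number of 1-bits in 11011010000 = 5
A col c satisfies (1744 AND c) == c iff every set bit of c is also set in 1744; each of the 5 set bits of 1744 can independently be on or off in c.
count = 2^5 = 32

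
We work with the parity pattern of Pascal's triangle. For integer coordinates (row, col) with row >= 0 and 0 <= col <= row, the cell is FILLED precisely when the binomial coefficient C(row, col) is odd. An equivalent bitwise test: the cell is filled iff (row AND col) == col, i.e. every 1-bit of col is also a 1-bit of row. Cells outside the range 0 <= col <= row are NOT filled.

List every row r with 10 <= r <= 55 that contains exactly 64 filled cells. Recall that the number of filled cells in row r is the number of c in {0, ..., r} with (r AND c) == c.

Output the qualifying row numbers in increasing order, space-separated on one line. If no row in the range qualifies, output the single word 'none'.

Row r has 2^popcount(r) filled cells, so we need popcount(r) = log2(64) = 6.
Scan r = 10..55 and keep those with exactly 6 one-bits:
r=10=1010 popcount=2 -> skip
r=11=1011 popcount=3 -> skip
r=12=1100 popcount=2 -> skip
r=13=1101 popcount=3 -> skip
r=14=1110 popcount=3 -> skip
r=15=1111 popcount=4 -> skip
r=16=10000 popcount=1 -> skip
r=17=10001 popcount=2 -> skip
r=18=10010 popcount=2 -> skip
r=19=10011 popcount=3 -> skip
r=20=10100 popcount=2 -> skip
r=21=10101 popcount=3 -> skip
r=22=10110 popcount=3 -> skip
r=23=10111 popcount=4 -> skip
r=24=11000 popcount=2 -> skip
r=25=11001 popcount=3 -> skip
r=26=11010 popcount=3 -> skip
r=27=11011 popcount=4 -> skip
r=28=11100 popcount=3 -> skip
r=29=11101 popcount=4 -> skip
r=30=11110 popcount=4 -> skip
r=31=11111 popcount=5 -> skip
r=32=100000 popcount=1 -> skip
r=33=100001 popcount=2 -> skip
r=34=100010 popcount=2 -> skip
r=35=100011 popcount=3 -> skip
r=36=100100 popcount=2 -> skip
r=37=100101 popcount=3 -> skip
r=38=100110 popcount=3 -> skip
r=39=100111 popcount=4 -> skip
r=40=101000 popcount=2 -> skip
r=41=101001 popcount=3 -> skip
r=42=101010 popcount=3 -> skip
r=43=101011 popcount=4 -> skip
r=44=101100 popcount=3 -> skip
r=45=101101 popcount=4 -> skip
r=46=101110 popcount=4 -> skip
r=47=101111 popcount=5 -> skip
r=48=110000 popcount=2 -> skip
r=49=110001 popcount=3 -> skip
r=50=110010 popcount=3 -> skip
r=51=110011 popcount=4 -> skip
r=52=110100 popcount=3 -> skip
r=53=110101 popcount=4 -> skip
r=54=110110 popcount=4 -> skip
r=55=110111 popcount=5 -> skip
Kept rows: none

Answer: none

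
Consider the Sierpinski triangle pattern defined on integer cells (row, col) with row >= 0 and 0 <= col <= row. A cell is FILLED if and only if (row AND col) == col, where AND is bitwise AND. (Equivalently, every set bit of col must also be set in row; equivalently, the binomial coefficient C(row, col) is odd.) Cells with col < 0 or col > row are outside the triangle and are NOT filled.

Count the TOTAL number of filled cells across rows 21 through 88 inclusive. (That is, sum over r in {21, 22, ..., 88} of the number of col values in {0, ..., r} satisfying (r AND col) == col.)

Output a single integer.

r21=10101 pc3: +8 =8
r22=10110 pc3: +8 =16
r23=10111 pc4: +16 =32
r24=11000 pc2: +4 =36
r25=11001 pc3: +8 =44
r26=11010 pc3: +8 =52
r27=11011 pc4: +16 =68
r28=11100 pc3: +8 =76
r29=11101 pc4: +16 =92
r30=11110 pc4: +16 =108
r31=11111 pc5: +32 =140
r32=100000 pc1: +2 =142
r33=100001 pc2: +4 =146
r34=100010 pc2: +4 =150
r35=100011 pc3: +8 =158
r36=100100 pc2: +4 =162
r37=100101 pc3: +8 =170
r38=100110 pc3: +8 =178
r39=100111 pc4: +16 =194
r40=101000 pc2: +4 =198
r41=101001 pc3: +8 =206
r42=101010 pc3: +8 =214
r43=101011 pc4: +16 =230
r44=101100 pc3: +8 =238
r45=101101 pc4: +16 =254
r46=101110 pc4: +16 =270
r47=101111 pc5: +32 =302
r48=110000 pc2: +4 =306
r49=110001 pc3: +8 =314
r50=110010 pc3: +8 =322
r51=110011 pc4: +16 =338
r52=110100 pc3: +8 =346
r53=110101 pc4: +16 =362
r54=110110 pc4: +16 =378
r55=110111 pc5: +32 =410
r56=111000 pc3: +8 =418
r57=111001 pc4: +16 =434
r58=111010 pc4: +16 =450
r59=111011 pc5: +32 =482
r60=111100 pc4: +16 =498
r61=111101 pc5: +32 =530
r62=111110 pc5: +32 =562
r63=111111 pc6: +64 =626
r64=1000000 pc1: +2 =628
r65=1000001 pc2: +4 =632
r66=1000010 pc2: +4 =636
r67=1000011 pc3: +8 =644
r68=1000100 pc2: +4 =648
r69=1000101 pc3: +8 =656
r70=1000110 pc3: +8 =664
r71=1000111 pc4: +16 =680
r72=1001000 pc2: +4 =684
r73=1001001 pc3: +8 =692
r74=1001010 pc3: +8 =700
r75=1001011 pc4: +16 =716
r76=1001100 pc3: +8 =724
r77=1001101 pc4: +16 =740
r78=1001110 pc4: +16 =756
r79=1001111 pc5: +32 =788
r80=1010000 pc2: +4 =792
r81=1010001 pc3: +8 =800
r82=1010010 pc3: +8 =808
r83=1010011 pc4: +16 =824
r84=1010100 pc3: +8 =832
r85=1010101 pc4: +16 =848
r86=1010110 pc4: +16 =864
r87=1010111 pc5: +32 =896
r88=1011000 pc3: +8 =904

Answer: 904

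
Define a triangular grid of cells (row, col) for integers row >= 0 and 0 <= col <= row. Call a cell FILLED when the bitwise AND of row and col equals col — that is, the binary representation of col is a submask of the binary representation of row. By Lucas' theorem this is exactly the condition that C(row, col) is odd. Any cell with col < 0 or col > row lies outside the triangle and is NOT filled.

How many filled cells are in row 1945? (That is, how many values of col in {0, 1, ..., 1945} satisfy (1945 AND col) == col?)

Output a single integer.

Answer: 128

Derivation:
1945 in binary = 11110011001
popcount(1945) = number of 1-bits in 11110011001 = 7
A col c satisfies (1945 AND c) == c iff every set bit of c is also set in 1945; each of the 7 set bits of 1945 can independently be on or off in c.
count = 2^7 = 128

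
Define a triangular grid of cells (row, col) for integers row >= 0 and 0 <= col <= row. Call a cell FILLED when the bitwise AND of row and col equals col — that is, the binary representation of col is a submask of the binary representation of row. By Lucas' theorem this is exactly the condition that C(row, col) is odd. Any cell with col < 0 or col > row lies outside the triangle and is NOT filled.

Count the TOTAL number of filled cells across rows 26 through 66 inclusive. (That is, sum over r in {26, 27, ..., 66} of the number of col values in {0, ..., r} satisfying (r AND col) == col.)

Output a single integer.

r26=11010 pc3: +8 =8
r27=11011 pc4: +16 =24
r28=11100 pc3: +8 =32
r29=11101 pc4: +16 =48
r30=11110 pc4: +16 =64
r31=11111 pc5: +32 =96
r32=100000 pc1: +2 =98
r33=100001 pc2: +4 =102
r34=100010 pc2: +4 =106
r35=100011 pc3: +8 =114
r36=100100 pc2: +4 =118
r37=100101 pc3: +8 =126
r38=100110 pc3: +8 =134
r39=100111 pc4: +16 =150
r40=101000 pc2: +4 =154
r41=101001 pc3: +8 =162
r42=101010 pc3: +8 =170
r43=101011 pc4: +16 =186
r44=101100 pc3: +8 =194
r45=101101 pc4: +16 =210
r46=101110 pc4: +16 =226
r47=101111 pc5: +32 =258
r48=110000 pc2: +4 =262
r49=110001 pc3: +8 =270
r50=110010 pc3: +8 =278
r51=110011 pc4: +16 =294
r52=110100 pc3: +8 =302
r53=110101 pc4: +16 =318
r54=110110 pc4: +16 =334
r55=110111 pc5: +32 =366
r56=111000 pc3: +8 =374
r57=111001 pc4: +16 =390
r58=111010 pc4: +16 =406
r59=111011 pc5: +32 =438
r60=111100 pc4: +16 =454
r61=111101 pc5: +32 =486
r62=111110 pc5: +32 =518
r63=111111 pc6: +64 =582
r64=1000000 pc1: +2 =584
r65=1000001 pc2: +4 =588
r66=1000010 pc2: +4 =592

Answer: 592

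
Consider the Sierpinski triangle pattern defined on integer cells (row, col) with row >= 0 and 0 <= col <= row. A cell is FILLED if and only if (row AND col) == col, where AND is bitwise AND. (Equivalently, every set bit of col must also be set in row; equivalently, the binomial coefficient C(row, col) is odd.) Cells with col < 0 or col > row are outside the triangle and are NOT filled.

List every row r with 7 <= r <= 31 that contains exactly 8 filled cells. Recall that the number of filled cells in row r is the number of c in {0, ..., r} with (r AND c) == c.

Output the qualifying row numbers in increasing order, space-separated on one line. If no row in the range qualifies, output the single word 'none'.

Answer: 7 11 13 14 19 21 22 25 26 28

Derivation:
Row r has 2^popcount(r) filled cells, so we need popcount(r) = log2(8) = 3.
Scan r = 7..31 and keep those with exactly 3 one-bits:
r=7=111 popcount=3 -> KEEP
r=8=1000 popcount=1 -> skip
r=9=1001 popcount=2 -> skip
r=10=1010 popcount=2 -> skip
r=11=1011 popcount=3 -> KEEP
r=12=1100 popcount=2 -> skip
r=13=1101 popcount=3 -> KEEP
r=14=1110 popcount=3 -> KEEP
r=15=1111 popcount=4 -> skip
r=16=10000 popcount=1 -> skip
r=17=10001 popcount=2 -> skip
r=18=10010 popcount=2 -> skip
r=19=10011 popcount=3 -> KEEP
r=20=10100 popcount=2 -> skip
r=21=10101 popcount=3 -> KEEP
r=22=10110 popcount=3 -> KEEP
r=23=10111 popcount=4 -> skip
r=24=11000 popcount=2 -> skip
r=25=11001 popcount=3 -> KEEP
r=26=11010 popcount=3 -> KEEP
r=27=11011 popcount=4 -> skip
r=28=11100 popcount=3 -> KEEP
r=29=11101 popcount=4 -> skip
r=30=11110 popcount=4 -> skip
r=31=11111 popcount=5 -> skip
Kept rows: 7 11 13 14 19 21 22 25 26 28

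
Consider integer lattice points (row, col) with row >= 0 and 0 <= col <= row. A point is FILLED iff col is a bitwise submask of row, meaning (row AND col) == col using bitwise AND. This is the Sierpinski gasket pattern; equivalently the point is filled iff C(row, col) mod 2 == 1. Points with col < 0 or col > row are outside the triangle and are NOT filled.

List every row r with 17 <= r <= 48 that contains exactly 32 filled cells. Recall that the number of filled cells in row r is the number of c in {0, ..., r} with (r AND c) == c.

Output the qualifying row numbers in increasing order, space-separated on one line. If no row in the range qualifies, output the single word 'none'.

Answer: 31 47

Derivation:
Row r has 2^popcount(r) filled cells, so we need popcount(r) = log2(32) = 5.
Scan r = 17..48 and keep those with exactly 5 one-bits:
r=17=10001 popcount=2 -> skip
r=18=10010 popcount=2 -> skip
r=19=10011 popcount=3 -> skip
r=20=10100 popcount=2 -> skip
r=21=10101 popcount=3 -> skip
r=22=10110 popcount=3 -> skip
r=23=10111 popcount=4 -> skip
r=24=11000 popcount=2 -> skip
r=25=11001 popcount=3 -> skip
r=26=11010 popcount=3 -> skip
r=27=11011 popcount=4 -> skip
r=28=11100 popcount=3 -> skip
r=29=11101 popcount=4 -> skip
r=30=11110 popcount=4 -> skip
r=31=11111 popcount=5 -> KEEP
r=32=100000 popcount=1 -> skip
r=33=100001 popcount=2 -> skip
r=34=100010 popcount=2 -> skip
r=35=100011 popcount=3 -> skip
r=36=100100 popcount=2 -> skip
r=37=100101 popcount=3 -> skip
r=38=100110 popcount=3 -> skip
r=39=100111 popcount=4 -> skip
r=40=101000 popcount=2 -> skip
r=41=101001 popcount=3 -> skip
r=42=101010 popcount=3 -> skip
r=43=101011 popcount=4 -> skip
r=44=101100 popcount=3 -> skip
r=45=101101 popcount=4 -> skip
r=46=101110 popcount=4 -> skip
r=47=101111 popcount=5 -> KEEP
r=48=110000 popcount=2 -> skip
Kept rows: 31 47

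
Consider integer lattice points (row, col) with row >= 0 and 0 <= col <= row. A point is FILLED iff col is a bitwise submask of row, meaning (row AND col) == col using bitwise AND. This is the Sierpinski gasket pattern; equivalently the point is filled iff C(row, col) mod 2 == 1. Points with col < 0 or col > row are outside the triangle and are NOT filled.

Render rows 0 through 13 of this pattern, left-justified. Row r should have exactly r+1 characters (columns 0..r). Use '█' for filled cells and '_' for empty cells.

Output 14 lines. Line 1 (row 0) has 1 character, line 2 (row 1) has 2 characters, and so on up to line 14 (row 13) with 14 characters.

Answer: █
██
█_█
████
█___█
██__██
█_█_█_█
████████
█_______█
██______██
█_█_____█_█
████____████
█___█___█___█
██__██__██__██

Derivation:
r0=0: █
r1=1: ██
r2=10: █_█
r3=11: ████
r4=100: █___█
r5=101: ██__██
r6=110: █_█_█_█
r7=111: ████████
r8=1000: █_______█
r9=1001: ██______██
r10=1010: █_█_____█_█
r11=1011: ████____████
r12=1100: █___█___█___█
r13=1101: ██__██__██__██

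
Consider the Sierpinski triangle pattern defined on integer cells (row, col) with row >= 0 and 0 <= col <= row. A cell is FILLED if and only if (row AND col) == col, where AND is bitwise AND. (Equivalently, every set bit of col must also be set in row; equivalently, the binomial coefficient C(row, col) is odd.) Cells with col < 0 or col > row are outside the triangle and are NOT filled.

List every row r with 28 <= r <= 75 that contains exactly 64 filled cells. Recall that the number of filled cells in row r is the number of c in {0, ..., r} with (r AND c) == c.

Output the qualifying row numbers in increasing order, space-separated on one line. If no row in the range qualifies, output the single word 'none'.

Answer: 63

Derivation:
Row r has 2^popcount(r) filled cells, so we need popcount(r) = log2(64) = 6.
Scan r = 28..75 and keep those with exactly 6 one-bits:
r=28=11100 popcount=3 -> skip
r=29=11101 popcount=4 -> skip
r=30=11110 popcount=4 -> skip
r=31=11111 popcount=5 -> skip
r=32=100000 popcount=1 -> skip
r=33=100001 popcount=2 -> skip
r=34=100010 popcount=2 -> skip
r=35=100011 popcount=3 -> skip
r=36=100100 popcount=2 -> skip
r=37=100101 popcount=3 -> skip
r=38=100110 popcount=3 -> skip
r=39=100111 popcount=4 -> skip
r=40=101000 popcount=2 -> skip
r=41=101001 popcount=3 -> skip
r=42=101010 popcount=3 -> skip
r=43=101011 popcount=4 -> skip
r=44=101100 popcount=3 -> skip
r=45=101101 popcount=4 -> skip
r=46=101110 popcount=4 -> skip
r=47=101111 popcount=5 -> skip
r=48=110000 popcount=2 -> skip
r=49=110001 popcount=3 -> skip
r=50=110010 popcount=3 -> skip
r=51=110011 popcount=4 -> skip
r=52=110100 popcount=3 -> skip
r=53=110101 popcount=4 -> skip
r=54=110110 popcount=4 -> skip
r=55=110111 popcount=5 -> skip
r=56=111000 popcount=3 -> skip
r=57=111001 popcount=4 -> skip
r=58=111010 popcount=4 -> skip
r=59=111011 popcount=5 -> skip
r=60=111100 popcount=4 -> skip
r=61=111101 popcount=5 -> skip
r=62=111110 popcount=5 -> skip
r=63=111111 popcount=6 -> KEEP
r=64=1000000 popcount=1 -> skip
r=65=1000001 popcount=2 -> skip
r=66=1000010 popcount=2 -> skip
r=67=1000011 popcount=3 -> skip
r=68=1000100 popcount=2 -> skip
r=69=1000101 popcount=3 -> skip
r=70=1000110 popcount=3 -> skip
r=71=1000111 popcount=4 -> skip
r=72=1001000 popcount=2 -> skip
r=73=1001001 popcount=3 -> skip
r=74=1001010 popcount=3 -> skip
r=75=1001011 popcount=4 -> skip
Kept rows: 63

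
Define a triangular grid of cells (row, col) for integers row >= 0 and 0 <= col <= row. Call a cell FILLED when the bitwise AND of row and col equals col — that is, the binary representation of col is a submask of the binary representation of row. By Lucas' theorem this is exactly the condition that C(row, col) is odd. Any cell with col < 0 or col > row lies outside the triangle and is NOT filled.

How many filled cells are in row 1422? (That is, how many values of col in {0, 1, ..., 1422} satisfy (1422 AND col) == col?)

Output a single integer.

1422 in binary = 10110001110
popcount(1422) = number of 1-bits in 10110001110 = 6
A col c satisfies (1422 AND c) == c iff every set bit of c is also set in 1422; each of the 6 set bits of 1422 can independently be on or off in c.
count = 2^6 = 64

Answer: 64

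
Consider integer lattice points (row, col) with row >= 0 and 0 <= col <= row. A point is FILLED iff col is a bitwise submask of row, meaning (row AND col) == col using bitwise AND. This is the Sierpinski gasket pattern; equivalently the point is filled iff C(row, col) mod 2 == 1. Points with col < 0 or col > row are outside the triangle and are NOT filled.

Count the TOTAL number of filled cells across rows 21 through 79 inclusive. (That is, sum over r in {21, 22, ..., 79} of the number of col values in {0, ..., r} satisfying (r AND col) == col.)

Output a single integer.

r21=10101 pc3: +8 =8
r22=10110 pc3: +8 =16
r23=10111 pc4: +16 =32
r24=11000 pc2: +4 =36
r25=11001 pc3: +8 =44
r26=11010 pc3: +8 =52
r27=11011 pc4: +16 =68
r28=11100 pc3: +8 =76
r29=11101 pc4: +16 =92
r30=11110 pc4: +16 =108
r31=11111 pc5: +32 =140
r32=100000 pc1: +2 =142
r33=100001 pc2: +4 =146
r34=100010 pc2: +4 =150
r35=100011 pc3: +8 =158
r36=100100 pc2: +4 =162
r37=100101 pc3: +8 =170
r38=100110 pc3: +8 =178
r39=100111 pc4: +16 =194
r40=101000 pc2: +4 =198
r41=101001 pc3: +8 =206
r42=101010 pc3: +8 =214
r43=101011 pc4: +16 =230
r44=101100 pc3: +8 =238
r45=101101 pc4: +16 =254
r46=101110 pc4: +16 =270
r47=101111 pc5: +32 =302
r48=110000 pc2: +4 =306
r49=110001 pc3: +8 =314
r50=110010 pc3: +8 =322
r51=110011 pc4: +16 =338
r52=110100 pc3: +8 =346
r53=110101 pc4: +16 =362
r54=110110 pc4: +16 =378
r55=110111 pc5: +32 =410
r56=111000 pc3: +8 =418
r57=111001 pc4: +16 =434
r58=111010 pc4: +16 =450
r59=111011 pc5: +32 =482
r60=111100 pc4: +16 =498
r61=111101 pc5: +32 =530
r62=111110 pc5: +32 =562
r63=111111 pc6: +64 =626
r64=1000000 pc1: +2 =628
r65=1000001 pc2: +4 =632
r66=1000010 pc2: +4 =636
r67=1000011 pc3: +8 =644
r68=1000100 pc2: +4 =648
r69=1000101 pc3: +8 =656
r70=1000110 pc3: +8 =664
r71=1000111 pc4: +16 =680
r72=1001000 pc2: +4 =684
r73=1001001 pc3: +8 =692
r74=1001010 pc3: +8 =700
r75=1001011 pc4: +16 =716
r76=1001100 pc3: +8 =724
r77=1001101 pc4: +16 =740
r78=1001110 pc4: +16 =756
r79=1001111 pc5: +32 =788

Answer: 788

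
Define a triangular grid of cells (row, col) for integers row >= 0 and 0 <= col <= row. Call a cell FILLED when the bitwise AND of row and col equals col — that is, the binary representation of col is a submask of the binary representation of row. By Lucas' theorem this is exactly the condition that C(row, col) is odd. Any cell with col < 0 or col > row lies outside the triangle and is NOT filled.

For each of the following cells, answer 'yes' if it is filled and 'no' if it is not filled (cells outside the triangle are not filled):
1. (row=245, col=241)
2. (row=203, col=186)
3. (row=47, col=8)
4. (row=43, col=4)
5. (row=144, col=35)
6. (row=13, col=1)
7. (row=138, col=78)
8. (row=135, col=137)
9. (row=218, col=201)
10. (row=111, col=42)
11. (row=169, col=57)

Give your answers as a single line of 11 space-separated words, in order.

Answer: yes no yes no no yes no no no yes no

Derivation:
(245,241): row=0b11110101, col=0b11110001, row AND col = 0b11110001 = 241; 241 == 241 -> filled
(203,186): row=0b11001011, col=0b10111010, row AND col = 0b10001010 = 138; 138 != 186 -> empty
(47,8): row=0b101111, col=0b1000, row AND col = 0b1000 = 8; 8 == 8 -> filled
(43,4): row=0b101011, col=0b100, row AND col = 0b0 = 0; 0 != 4 -> empty
(144,35): row=0b10010000, col=0b100011, row AND col = 0b0 = 0; 0 != 35 -> empty
(13,1): row=0b1101, col=0b1, row AND col = 0b1 = 1; 1 == 1 -> filled
(138,78): row=0b10001010, col=0b1001110, row AND col = 0b1010 = 10; 10 != 78 -> empty
(135,137): col outside [0, 135] -> not filled
(218,201): row=0b11011010, col=0b11001001, row AND col = 0b11001000 = 200; 200 != 201 -> empty
(111,42): row=0b1101111, col=0b101010, row AND col = 0b101010 = 42; 42 == 42 -> filled
(169,57): row=0b10101001, col=0b111001, row AND col = 0b101001 = 41; 41 != 57 -> empty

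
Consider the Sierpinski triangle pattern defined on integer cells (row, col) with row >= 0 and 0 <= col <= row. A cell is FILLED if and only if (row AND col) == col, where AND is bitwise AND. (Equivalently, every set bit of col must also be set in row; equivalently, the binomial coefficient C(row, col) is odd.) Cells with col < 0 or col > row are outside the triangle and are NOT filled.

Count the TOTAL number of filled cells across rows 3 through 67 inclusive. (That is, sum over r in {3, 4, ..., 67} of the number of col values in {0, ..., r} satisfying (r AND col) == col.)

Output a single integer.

Answer: 742

Derivation:
r3=11 pc2: +4 =4
r4=100 pc1: +2 =6
r5=101 pc2: +4 =10
r6=110 pc2: +4 =14
r7=111 pc3: +8 =22
r8=1000 pc1: +2 =24
r9=1001 pc2: +4 =28
r10=1010 pc2: +4 =32
r11=1011 pc3: +8 =40
r12=1100 pc2: +4 =44
r13=1101 pc3: +8 =52
r14=1110 pc3: +8 =60
r15=1111 pc4: +16 =76
r16=10000 pc1: +2 =78
r17=10001 pc2: +4 =82
r18=10010 pc2: +4 =86
r19=10011 pc3: +8 =94
r20=10100 pc2: +4 =98
r21=10101 pc3: +8 =106
r22=10110 pc3: +8 =114
r23=10111 pc4: +16 =130
r24=11000 pc2: +4 =134
r25=11001 pc3: +8 =142
r26=11010 pc3: +8 =150
r27=11011 pc4: +16 =166
r28=11100 pc3: +8 =174
r29=11101 pc4: +16 =190
r30=11110 pc4: +16 =206
r31=11111 pc5: +32 =238
r32=100000 pc1: +2 =240
r33=100001 pc2: +4 =244
r34=100010 pc2: +4 =248
r35=100011 pc3: +8 =256
r36=100100 pc2: +4 =260
r37=100101 pc3: +8 =268
r38=100110 pc3: +8 =276
r39=100111 pc4: +16 =292
r40=101000 pc2: +4 =296
r41=101001 pc3: +8 =304
r42=101010 pc3: +8 =312
r43=101011 pc4: +16 =328
r44=101100 pc3: +8 =336
r45=101101 pc4: +16 =352
r46=101110 pc4: +16 =368
r47=101111 pc5: +32 =400
r48=110000 pc2: +4 =404
r49=110001 pc3: +8 =412
r50=110010 pc3: +8 =420
r51=110011 pc4: +16 =436
r52=110100 pc3: +8 =444
r53=110101 pc4: +16 =460
r54=110110 pc4: +16 =476
r55=110111 pc5: +32 =508
r56=111000 pc3: +8 =516
r57=111001 pc4: +16 =532
r58=111010 pc4: +16 =548
r59=111011 pc5: +32 =580
r60=111100 pc4: +16 =596
r61=111101 pc5: +32 =628
r62=111110 pc5: +32 =660
r63=111111 pc6: +64 =724
r64=1000000 pc1: +2 =726
r65=1000001 pc2: +4 =730
r66=1000010 pc2: +4 =734
r67=1000011 pc3: +8 =742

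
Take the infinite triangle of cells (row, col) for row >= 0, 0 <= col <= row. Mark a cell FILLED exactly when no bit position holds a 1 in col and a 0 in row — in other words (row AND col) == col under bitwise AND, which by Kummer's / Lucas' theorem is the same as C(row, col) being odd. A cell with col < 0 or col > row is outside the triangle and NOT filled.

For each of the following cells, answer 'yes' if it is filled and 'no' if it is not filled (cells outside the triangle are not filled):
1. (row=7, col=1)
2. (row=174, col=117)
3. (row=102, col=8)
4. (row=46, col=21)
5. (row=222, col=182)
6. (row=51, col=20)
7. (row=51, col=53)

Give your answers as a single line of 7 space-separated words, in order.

Answer: yes no no no no no no

Derivation:
(7,1): row=0b111, col=0b1, row AND col = 0b1 = 1; 1 == 1 -> filled
(174,117): row=0b10101110, col=0b1110101, row AND col = 0b100100 = 36; 36 != 117 -> empty
(102,8): row=0b1100110, col=0b1000, row AND col = 0b0 = 0; 0 != 8 -> empty
(46,21): row=0b101110, col=0b10101, row AND col = 0b100 = 4; 4 != 21 -> empty
(222,182): row=0b11011110, col=0b10110110, row AND col = 0b10010110 = 150; 150 != 182 -> empty
(51,20): row=0b110011, col=0b10100, row AND col = 0b10000 = 16; 16 != 20 -> empty
(51,53): col outside [0, 51] -> not filled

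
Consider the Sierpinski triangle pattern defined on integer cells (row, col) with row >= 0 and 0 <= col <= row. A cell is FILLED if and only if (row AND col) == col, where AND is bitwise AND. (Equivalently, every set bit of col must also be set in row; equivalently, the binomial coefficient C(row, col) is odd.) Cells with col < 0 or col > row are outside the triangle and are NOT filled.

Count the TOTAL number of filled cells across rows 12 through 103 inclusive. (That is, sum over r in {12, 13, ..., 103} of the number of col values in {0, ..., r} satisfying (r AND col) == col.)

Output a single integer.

r12=1100 pc2: +4 =4
r13=1101 pc3: +8 =12
r14=1110 pc3: +8 =20
r15=1111 pc4: +16 =36
r16=10000 pc1: +2 =38
r17=10001 pc2: +4 =42
r18=10010 pc2: +4 =46
r19=10011 pc3: +8 =54
r20=10100 pc2: +4 =58
r21=10101 pc3: +8 =66
r22=10110 pc3: +8 =74
r23=10111 pc4: +16 =90
r24=11000 pc2: +4 =94
r25=11001 pc3: +8 =102
r26=11010 pc3: +8 =110
r27=11011 pc4: +16 =126
r28=11100 pc3: +8 =134
r29=11101 pc4: +16 =150
r30=11110 pc4: +16 =166
r31=11111 pc5: +32 =198
r32=100000 pc1: +2 =200
r33=100001 pc2: +4 =204
r34=100010 pc2: +4 =208
r35=100011 pc3: +8 =216
r36=100100 pc2: +4 =220
r37=100101 pc3: +8 =228
r38=100110 pc3: +8 =236
r39=100111 pc4: +16 =252
r40=101000 pc2: +4 =256
r41=101001 pc3: +8 =264
r42=101010 pc3: +8 =272
r43=101011 pc4: +16 =288
r44=101100 pc3: +8 =296
r45=101101 pc4: +16 =312
r46=101110 pc4: +16 =328
r47=101111 pc5: +32 =360
r48=110000 pc2: +4 =364
r49=110001 pc3: +8 =372
r50=110010 pc3: +8 =380
r51=110011 pc4: +16 =396
r52=110100 pc3: +8 =404
r53=110101 pc4: +16 =420
r54=110110 pc4: +16 =436
r55=110111 pc5: +32 =468
r56=111000 pc3: +8 =476
r57=111001 pc4: +16 =492
r58=111010 pc4: +16 =508
r59=111011 pc5: +32 =540
r60=111100 pc4: +16 =556
r61=111101 pc5: +32 =588
r62=111110 pc5: +32 =620
r63=111111 pc6: +64 =684
r64=1000000 pc1: +2 =686
r65=1000001 pc2: +4 =690
r66=1000010 pc2: +4 =694
r67=1000011 pc3: +8 =702
r68=1000100 pc2: +4 =706
r69=1000101 pc3: +8 =714
r70=1000110 pc3: +8 =722
r71=1000111 pc4: +16 =738
r72=1001000 pc2: +4 =742
r73=1001001 pc3: +8 =750
r74=1001010 pc3: +8 =758
r75=1001011 pc4: +16 =774
r76=1001100 pc3: +8 =782
r77=1001101 pc4: +16 =798
r78=1001110 pc4: +16 =814
r79=1001111 pc5: +32 =846
r80=1010000 pc2: +4 =850
r81=1010001 pc3: +8 =858
r82=1010010 pc3: +8 =866
r83=1010011 pc4: +16 =882
r84=1010100 pc3: +8 =890
r85=1010101 pc4: +16 =906
r86=1010110 pc4: +16 =922
r87=1010111 pc5: +32 =954
r88=1011000 pc3: +8 =962
r89=1011001 pc4: +16 =978
r90=1011010 pc4: +16 =994
r91=1011011 pc5: +32 =1026
r92=1011100 pc4: +16 =1042
r93=1011101 pc5: +32 =1074
r94=1011110 pc5: +32 =1106
r95=1011111 pc6: +64 =1170
r96=1100000 pc2: +4 =1174
r97=1100001 pc3: +8 =1182
r98=1100010 pc3: +8 =1190
r99=1100011 pc4: +16 =1206
r100=1100100 pc3: +8 =1214
r101=1100101 pc4: +16 =1230
r102=1100110 pc4: +16 =1246
r103=1100111 pc5: +32 =1278

Answer: 1278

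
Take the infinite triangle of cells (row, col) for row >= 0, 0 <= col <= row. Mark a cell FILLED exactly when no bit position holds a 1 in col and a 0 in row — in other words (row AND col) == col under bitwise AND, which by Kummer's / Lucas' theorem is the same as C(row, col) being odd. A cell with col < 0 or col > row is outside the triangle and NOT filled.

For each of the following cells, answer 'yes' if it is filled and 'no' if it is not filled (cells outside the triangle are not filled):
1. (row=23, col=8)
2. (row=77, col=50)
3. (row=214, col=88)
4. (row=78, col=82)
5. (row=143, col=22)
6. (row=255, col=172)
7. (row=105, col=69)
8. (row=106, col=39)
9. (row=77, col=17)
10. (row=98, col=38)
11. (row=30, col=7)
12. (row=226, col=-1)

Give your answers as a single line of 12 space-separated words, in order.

(23,8): row=0b10111, col=0b1000, row AND col = 0b0 = 0; 0 != 8 -> empty
(77,50): row=0b1001101, col=0b110010, row AND col = 0b0 = 0; 0 != 50 -> empty
(214,88): row=0b11010110, col=0b1011000, row AND col = 0b1010000 = 80; 80 != 88 -> empty
(78,82): col outside [0, 78] -> not filled
(143,22): row=0b10001111, col=0b10110, row AND col = 0b110 = 6; 6 != 22 -> empty
(255,172): row=0b11111111, col=0b10101100, row AND col = 0b10101100 = 172; 172 == 172 -> filled
(105,69): row=0b1101001, col=0b1000101, row AND col = 0b1000001 = 65; 65 != 69 -> empty
(106,39): row=0b1101010, col=0b100111, row AND col = 0b100010 = 34; 34 != 39 -> empty
(77,17): row=0b1001101, col=0b10001, row AND col = 0b1 = 1; 1 != 17 -> empty
(98,38): row=0b1100010, col=0b100110, row AND col = 0b100010 = 34; 34 != 38 -> empty
(30,7): row=0b11110, col=0b111, row AND col = 0b110 = 6; 6 != 7 -> empty
(226,-1): col outside [0, 226] -> not filled

Answer: no no no no no yes no no no no no no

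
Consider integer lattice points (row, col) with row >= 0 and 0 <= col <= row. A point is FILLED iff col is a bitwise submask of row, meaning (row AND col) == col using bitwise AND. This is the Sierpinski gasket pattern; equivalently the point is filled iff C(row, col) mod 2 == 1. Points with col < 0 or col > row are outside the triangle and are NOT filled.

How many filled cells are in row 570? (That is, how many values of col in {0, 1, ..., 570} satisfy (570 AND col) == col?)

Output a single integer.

Answer: 32

Derivation:
570 in binary = 1000111010
popcount(570) = number of 1-bits in 1000111010 = 5
A col c satisfies (570 AND c) == c iff every set bit of c is also set in 570; each of the 5 set bits of 570 can independently be on or off in c.
count = 2^5 = 32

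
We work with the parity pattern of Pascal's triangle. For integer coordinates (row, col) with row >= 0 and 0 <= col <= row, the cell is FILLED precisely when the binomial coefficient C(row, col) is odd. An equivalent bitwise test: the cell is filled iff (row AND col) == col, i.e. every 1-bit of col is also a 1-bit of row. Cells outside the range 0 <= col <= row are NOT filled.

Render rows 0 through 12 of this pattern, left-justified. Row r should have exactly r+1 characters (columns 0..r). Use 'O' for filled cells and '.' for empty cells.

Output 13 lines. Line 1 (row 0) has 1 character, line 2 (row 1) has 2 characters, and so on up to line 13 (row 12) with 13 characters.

r0=0: O
r1=1: OO
r2=10: O.O
r3=11: OOOO
r4=100: O...O
r5=101: OO..OO
r6=110: O.O.O.O
r7=111: OOOOOOOO
r8=1000: O.......O
r9=1001: OO......OO
r10=1010: O.O.....O.O
r11=1011: OOOO....OOOO
r12=1100: O...O...O...O

Answer: O
OO
O.O
OOOO
O...O
OO..OO
O.O.O.O
OOOOOOOO
O.......O
OO......OO
O.O.....O.O
OOOO....OOOO
O...O...O...O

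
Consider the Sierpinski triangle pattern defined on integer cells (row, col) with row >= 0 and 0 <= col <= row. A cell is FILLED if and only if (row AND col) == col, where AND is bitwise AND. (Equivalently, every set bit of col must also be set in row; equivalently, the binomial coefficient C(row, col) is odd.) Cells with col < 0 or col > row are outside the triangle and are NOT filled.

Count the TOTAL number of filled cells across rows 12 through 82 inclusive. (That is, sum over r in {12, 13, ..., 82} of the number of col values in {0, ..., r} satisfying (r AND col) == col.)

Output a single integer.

r12=1100 pc2: +4 =4
r13=1101 pc3: +8 =12
r14=1110 pc3: +8 =20
r15=1111 pc4: +16 =36
r16=10000 pc1: +2 =38
r17=10001 pc2: +4 =42
r18=10010 pc2: +4 =46
r19=10011 pc3: +8 =54
r20=10100 pc2: +4 =58
r21=10101 pc3: +8 =66
r22=10110 pc3: +8 =74
r23=10111 pc4: +16 =90
r24=11000 pc2: +4 =94
r25=11001 pc3: +8 =102
r26=11010 pc3: +8 =110
r27=11011 pc4: +16 =126
r28=11100 pc3: +8 =134
r29=11101 pc4: +16 =150
r30=11110 pc4: +16 =166
r31=11111 pc5: +32 =198
r32=100000 pc1: +2 =200
r33=100001 pc2: +4 =204
r34=100010 pc2: +4 =208
r35=100011 pc3: +8 =216
r36=100100 pc2: +4 =220
r37=100101 pc3: +8 =228
r38=100110 pc3: +8 =236
r39=100111 pc4: +16 =252
r40=101000 pc2: +4 =256
r41=101001 pc3: +8 =264
r42=101010 pc3: +8 =272
r43=101011 pc4: +16 =288
r44=101100 pc3: +8 =296
r45=101101 pc4: +16 =312
r46=101110 pc4: +16 =328
r47=101111 pc5: +32 =360
r48=110000 pc2: +4 =364
r49=110001 pc3: +8 =372
r50=110010 pc3: +8 =380
r51=110011 pc4: +16 =396
r52=110100 pc3: +8 =404
r53=110101 pc4: +16 =420
r54=110110 pc4: +16 =436
r55=110111 pc5: +32 =468
r56=111000 pc3: +8 =476
r57=111001 pc4: +16 =492
r58=111010 pc4: +16 =508
r59=111011 pc5: +32 =540
r60=111100 pc4: +16 =556
r61=111101 pc5: +32 =588
r62=111110 pc5: +32 =620
r63=111111 pc6: +64 =684
r64=1000000 pc1: +2 =686
r65=1000001 pc2: +4 =690
r66=1000010 pc2: +4 =694
r67=1000011 pc3: +8 =702
r68=1000100 pc2: +4 =706
r69=1000101 pc3: +8 =714
r70=1000110 pc3: +8 =722
r71=1000111 pc4: +16 =738
r72=1001000 pc2: +4 =742
r73=1001001 pc3: +8 =750
r74=1001010 pc3: +8 =758
r75=1001011 pc4: +16 =774
r76=1001100 pc3: +8 =782
r77=1001101 pc4: +16 =798
r78=1001110 pc4: +16 =814
r79=1001111 pc5: +32 =846
r80=1010000 pc2: +4 =850
r81=1010001 pc3: +8 =858
r82=1010010 pc3: +8 =866

Answer: 866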